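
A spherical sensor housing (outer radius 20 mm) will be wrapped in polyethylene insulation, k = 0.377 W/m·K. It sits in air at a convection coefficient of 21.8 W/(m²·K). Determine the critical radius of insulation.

For a sphere r_cr = 2k/h = 2×0.377/21.8
r_cr = 34.6 mm; since the bare radius (20 mm) is below r_cr, adding a thin layer of insulation will *increase* heat loss.

r_cr ≈ 34.6 mm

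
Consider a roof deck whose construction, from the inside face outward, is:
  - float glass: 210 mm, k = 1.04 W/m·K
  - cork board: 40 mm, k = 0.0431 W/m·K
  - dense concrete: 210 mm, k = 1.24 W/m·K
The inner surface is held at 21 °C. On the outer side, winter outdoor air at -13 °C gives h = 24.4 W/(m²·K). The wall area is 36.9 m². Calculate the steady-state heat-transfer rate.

Series thermal resistances:
R_float glass = L/(kA) = 0.21/(1.04×36.9) = 0.005472 K/W
R_cork board = L/(kA) = 0.04/(0.0431×36.9) = 0.02515 K/W
R_dense concrete = L/(kA) = 0.21/(1.24×36.9) = 0.00459 K/W
R_outer film = 1/(h_o·A) = 1/(24.4×36.9) = 0.001111 K/W
R_total = 0.03632 K/W
Q = ΔT / R_total = 34 / 0.03632

Q ≈ 936 W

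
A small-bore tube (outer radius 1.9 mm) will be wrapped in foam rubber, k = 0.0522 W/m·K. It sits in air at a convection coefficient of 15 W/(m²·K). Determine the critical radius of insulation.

r_cr ≈ 3.48 mm

For a cylinder r_cr = k/h = 0.0522/15
r_cr = 3.48 mm; since the bare radius (1.9 mm) is below r_cr, adding a thin layer of insulation will *increase* heat loss.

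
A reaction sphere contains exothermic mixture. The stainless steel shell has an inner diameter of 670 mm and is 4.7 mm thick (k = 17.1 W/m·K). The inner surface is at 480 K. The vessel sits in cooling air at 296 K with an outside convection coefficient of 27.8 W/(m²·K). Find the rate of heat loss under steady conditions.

Spherical conduction: R = (1/r_in − 1/r_out)/(4πk) per layer; series-sum.
R_stainless steel shell = (1/0.335 − 1/0.3397)/(4π×17.1) = 1.922×10^-4 K/W
R_outer film = 1/(h·4πr_o²) = 1/(27.8×4π×0.3397²) = 0.02481 K/W
R_total = 0.025 K/W
Q = ΔT/R_total = 184/0.025

Q ≈ 7360 W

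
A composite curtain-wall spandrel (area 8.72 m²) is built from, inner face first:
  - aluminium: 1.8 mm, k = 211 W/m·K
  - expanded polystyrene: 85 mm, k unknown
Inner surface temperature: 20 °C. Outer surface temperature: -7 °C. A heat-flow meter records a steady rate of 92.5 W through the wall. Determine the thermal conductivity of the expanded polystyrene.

Treating each layer as a thermal resistance in series:
R_aluminium = L/(kA) = 0.0018/(211×8.72) = 9.783×10^-7 K/W
Sum of known resistances R_other = 9.783×10^-7 K/W
Total R = ΔT/Q = 27/92.5 = 0.2919 K/W
R_expanded polystyrene = R_total − R_other = 0.2919 K/W
k = L/(R·A) = 0.085/(0.2919×8.72)

k ≈ 0.0334 W/(m·K)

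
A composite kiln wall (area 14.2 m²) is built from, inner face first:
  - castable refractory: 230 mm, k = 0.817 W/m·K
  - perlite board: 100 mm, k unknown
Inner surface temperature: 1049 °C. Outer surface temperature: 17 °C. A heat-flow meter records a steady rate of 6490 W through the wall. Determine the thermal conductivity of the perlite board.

Series thermal resistances:
R_castable refractory = L/(kA) = 0.23/(0.817×14.2) = 0.01983 K/W
Sum of known resistances R_other = 0.01983 K/W
Total R = ΔT/Q = 1032/6490 = 0.159 K/W
R_perlite board = R_total − R_other = 0.1392 K/W
k = L/(R·A) = 0.1/(0.1392×14.2)

k ≈ 0.0506 W/(m·K)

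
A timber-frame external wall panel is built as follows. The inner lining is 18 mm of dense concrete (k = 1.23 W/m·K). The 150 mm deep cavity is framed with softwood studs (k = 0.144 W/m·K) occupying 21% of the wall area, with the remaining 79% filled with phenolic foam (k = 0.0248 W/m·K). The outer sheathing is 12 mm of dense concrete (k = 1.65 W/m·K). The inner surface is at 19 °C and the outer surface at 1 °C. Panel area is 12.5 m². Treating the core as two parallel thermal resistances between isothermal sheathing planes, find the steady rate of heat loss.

Q ≈ 74.2 W

Sheathing layers in series; stud and cavity paths in parallel between them.
R_inner = 0.018/(1.23×12.5) = 0.001171 K/W
R_stud  = 0.15/(0.144×0.21×12.5) = 0.3968 K/W
R_cav   = 0.15/(0.0248×0.79×12.5) = 0.6125 K/W
1/R_core = 1/R_stud + 1/R_cav → R_core = 0.2408 K/W
R_outer = 0.012/(1.65×12.5) = 5.818×10^-4 K/W
R_total = 0.2426 K/W
Q = ΔT/R_total = 18/0.2426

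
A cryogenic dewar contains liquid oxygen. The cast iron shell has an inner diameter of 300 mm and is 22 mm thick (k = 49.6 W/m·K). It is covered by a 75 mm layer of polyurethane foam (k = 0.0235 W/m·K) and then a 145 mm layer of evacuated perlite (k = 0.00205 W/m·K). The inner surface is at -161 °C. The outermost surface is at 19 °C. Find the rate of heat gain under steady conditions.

Spherical conduction: R = (1/r_in − 1/r_out)/(4πk) per layer; series-sum.
R_cast iron shell = (1/0.15 − 1/0.172)/(4π×49.6) = 0.001368 K/W
R_polyurethane foam = (1/0.172 − 1/0.247)/(4π×0.0235) = 5.978 K/W
R_evacuated perlite = (1/0.247 − 1/0.392)/(4π×0.00205) = 58.13 K/W
R_total = 64.11 K/W
Q = ΔT/R_total = 180/64.11

Q ≈ 2.81 W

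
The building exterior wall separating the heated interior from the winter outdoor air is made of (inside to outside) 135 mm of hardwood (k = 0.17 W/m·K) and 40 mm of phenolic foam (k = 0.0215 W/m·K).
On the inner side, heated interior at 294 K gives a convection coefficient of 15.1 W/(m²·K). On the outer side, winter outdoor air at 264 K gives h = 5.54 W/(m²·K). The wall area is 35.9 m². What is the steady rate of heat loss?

Q ≈ 371 W

Series thermal resistances:
R_inner film = 1/(h_i·A) = 1/(15.1×35.9) = 0.001845 K/W
R_hardwood = L/(kA) = 0.135/(0.17×35.9) = 0.02212 K/W
R_phenolic foam = L/(kA) = 0.04/(0.0215×35.9) = 0.05182 K/W
R_outer film = 1/(h_o·A) = 1/(5.54×35.9) = 0.005028 K/W
R_total = 0.08082 K/W
Q = ΔT / R_total = 30 / 0.08082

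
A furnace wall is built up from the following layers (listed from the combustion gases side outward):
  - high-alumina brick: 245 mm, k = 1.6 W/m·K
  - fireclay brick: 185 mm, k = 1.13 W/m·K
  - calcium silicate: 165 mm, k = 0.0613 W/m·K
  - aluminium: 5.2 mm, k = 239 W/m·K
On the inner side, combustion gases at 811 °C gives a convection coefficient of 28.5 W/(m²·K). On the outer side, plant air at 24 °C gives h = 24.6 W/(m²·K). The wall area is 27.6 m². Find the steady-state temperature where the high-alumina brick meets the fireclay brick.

Series thermal resistances:
R_inner film = 1/(h_i·A) = 1/(28.5×27.6) = 0.001271 K/W
R_high-alumina brick = L/(kA) = 0.245/(1.6×27.6) = 0.005548 K/W
R_fireclay brick = L/(kA) = 0.185/(1.13×27.6) = 0.005932 K/W
R_calcium silicate = L/(kA) = 0.165/(0.0613×27.6) = 0.09752 K/W
R_aluminium = L/(kA) = 0.0052/(239×27.6) = 7.883×10^-7 K/W
R_outer film = 1/(h_o·A) = 1/(24.6×27.6) = 0.001473 K/W
R_total = 0.1117 K/W;  Q = ΔT/R_total = 787/0.1117 = 7043 W
T_interface = T_inner − Q·ΣR(inner→interface) = 811 − 7040×0.006819

T ≈ 763 °C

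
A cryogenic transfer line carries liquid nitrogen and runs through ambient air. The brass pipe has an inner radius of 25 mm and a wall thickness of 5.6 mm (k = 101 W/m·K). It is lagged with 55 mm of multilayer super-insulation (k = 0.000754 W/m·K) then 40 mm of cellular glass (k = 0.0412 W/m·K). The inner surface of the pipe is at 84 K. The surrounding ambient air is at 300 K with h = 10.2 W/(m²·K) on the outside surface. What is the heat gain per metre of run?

q′ ≈ 0.987 W/m

Cylindrical conduction, so R = ln(r₂/r₁)/(2πkL) per layer, in series:
R_brass pipe wall = ln(30.6/25)/(2π×101×1) = 3.185×10^-4 K/W
R_multilayer super-insulation = ln(85.6/30.6)/(2π×0.000754×1) = 217.1 K/W
R_cellular glass = ln(125.6/85.6)/(2π×0.0412×1) = 1.481 K/W
R_outer film = 1/(h_o·2πr_oL) = 1/(10.2×2π×0.1256×1) = 0.1242 K/W
R_total = 218.7 K/W
Q = ΔT/R_total = 216/218.7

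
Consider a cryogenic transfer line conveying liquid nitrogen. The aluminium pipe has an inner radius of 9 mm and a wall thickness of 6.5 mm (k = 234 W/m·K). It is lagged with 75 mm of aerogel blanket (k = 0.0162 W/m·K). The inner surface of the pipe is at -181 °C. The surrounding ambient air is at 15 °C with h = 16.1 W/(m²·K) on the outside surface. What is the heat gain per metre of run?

q′ ≈ 11.2 W/m

For a radial system each layer contributes R = ln(r_out/r_in)/(2πkL); films add R = 1/(hA).
R_aluminium pipe wall = ln(15.5/9)/(2π×234×1) = 3.697×10^-4 K/W
R_aerogel blanket = ln(90.5/15.5)/(2π×0.0162×1) = 17.34 K/W
R_outer film = 1/(h_o·2πr_oL) = 1/(16.1×2π×0.0905×1) = 0.1092 K/W
R_total = 17.44 K/W
Q = ΔT/R_total = 196/17.44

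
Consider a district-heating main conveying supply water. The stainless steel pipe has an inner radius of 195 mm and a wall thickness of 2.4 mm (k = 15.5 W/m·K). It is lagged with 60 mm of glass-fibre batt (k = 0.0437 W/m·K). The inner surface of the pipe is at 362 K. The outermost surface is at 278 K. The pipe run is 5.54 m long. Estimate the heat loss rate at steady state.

Q ≈ 481 W

Per-layer cylindrical resistances, series-summed:
R_stainless steel pipe wall = ln(197.4/195)/(2π×15.5×5.54) = 2.267×10^-5 K/W
R_glass-fibre batt = ln(257.4/197.4)/(2π×0.0437×5.54) = 0.1745 K/W
R_total = 0.1745 K/W
Q = ΔT/R_total = 84/0.1745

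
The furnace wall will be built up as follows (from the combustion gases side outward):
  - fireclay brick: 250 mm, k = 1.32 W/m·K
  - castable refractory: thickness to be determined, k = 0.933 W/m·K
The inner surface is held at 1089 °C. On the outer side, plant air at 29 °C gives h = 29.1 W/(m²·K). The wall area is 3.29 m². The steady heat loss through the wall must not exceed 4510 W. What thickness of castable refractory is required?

Treating each layer as a thermal resistance in series:
R_fireclay brick = L/(kA) = 0.25/(1.32×3.29) = 0.05757 K/W
R_outer film = 1/(h_o·A) = 1/(29.1×3.29) = 0.01045 K/W
Sum of the known resistances R_other = 0.06801 K/W
Required total resistance R_tot = ΔT/Q_allow = 1060/4510 = 0.235 K/W
R_castable refractory = R_tot − R_other = 0.167 K/W
L = R·k·A = 0.167×0.933×3.29

L ≈ 513 mm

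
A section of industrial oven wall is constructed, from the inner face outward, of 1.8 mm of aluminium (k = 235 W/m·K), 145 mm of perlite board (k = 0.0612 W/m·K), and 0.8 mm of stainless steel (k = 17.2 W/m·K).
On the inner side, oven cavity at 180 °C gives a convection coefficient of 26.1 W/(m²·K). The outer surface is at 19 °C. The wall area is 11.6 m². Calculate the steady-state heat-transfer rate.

Q ≈ 776 W

Thermal resistances in series:
R_inner film = 1/(h_i·A) = 1/(26.1×11.6) = 0.003303 K/W
R_aluminium = L/(kA) = 0.0018/(235×11.6) = 6.603×10^-7 K/W
R_perlite board = L/(kA) = 0.145/(0.0612×11.6) = 0.2042 K/W
R_stainless steel = L/(kA) = 0.0008/(17.2×11.6) = 4.01×10^-6 K/W
R_total = 0.2076 K/W
Q = ΔT / R_total = 161 / 0.2076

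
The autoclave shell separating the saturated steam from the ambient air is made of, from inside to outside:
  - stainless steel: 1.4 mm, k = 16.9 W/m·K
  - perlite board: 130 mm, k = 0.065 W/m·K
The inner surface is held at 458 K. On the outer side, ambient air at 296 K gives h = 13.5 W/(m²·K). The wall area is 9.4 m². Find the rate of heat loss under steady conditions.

Q ≈ 734 W

Model the wall as resistances in series:
R_stainless steel = L/(kA) = 0.0014/(16.9×9.4) = 8.813×10^-6 K/W
R_perlite board = L/(kA) = 0.13/(0.065×9.4) = 0.2128 K/W
R_outer film = 1/(h_o·A) = 1/(13.5×9.4) = 0.00788 K/W
R_total = 0.2207 K/W
Q = ΔT / R_total = 162 / 0.2207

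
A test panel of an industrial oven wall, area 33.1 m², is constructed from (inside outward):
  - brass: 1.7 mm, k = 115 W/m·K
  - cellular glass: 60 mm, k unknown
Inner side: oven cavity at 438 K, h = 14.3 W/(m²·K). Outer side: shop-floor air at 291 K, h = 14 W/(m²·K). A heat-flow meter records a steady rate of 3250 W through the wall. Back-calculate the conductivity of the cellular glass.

Series thermal resistances:
R_inner film = 1/(h_i·A) = 1/(14.3×33.1) = 0.002113 K/W
R_brass = L/(kA) = 0.0017/(115×33.1) = 4.466×10^-7 K/W
R_outer film = 1/(h_o·A) = 1/(14×33.1) = 0.002158 K/W
Sum of known resistances R_other = 0.004271 K/W
Total R = ΔT/Q = 147/3250 = 0.04523 K/W
R_cellular glass = R_total − R_other = 0.04096 K/W
k = L/(R·A) = 0.06/(0.04096×33.1)

k ≈ 0.0443 W/(m·K)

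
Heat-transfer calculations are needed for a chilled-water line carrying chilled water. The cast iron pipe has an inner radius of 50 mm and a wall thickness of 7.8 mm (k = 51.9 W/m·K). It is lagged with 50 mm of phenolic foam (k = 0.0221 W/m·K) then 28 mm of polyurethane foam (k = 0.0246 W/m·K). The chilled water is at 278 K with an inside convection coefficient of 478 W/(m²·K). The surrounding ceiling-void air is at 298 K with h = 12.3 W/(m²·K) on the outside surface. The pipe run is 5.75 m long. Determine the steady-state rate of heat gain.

For a radial system each layer contributes R = ln(r_out/r_in)/(2πkL); films add R = 1/(hA).
R_inner film = 1/(h_i·2πr₁L) = 1/(478×2π×0.05×5.75) = 0.001158 K/W
R_cast iron pipe wall = ln(57.8/50)/(2π×51.9×5.75) = 7.731×10^-5 K/W
R_phenolic foam = ln(107.8/57.8)/(2π×0.0221×5.75) = 0.7806 K/W
R_polyurethane foam = ln(135.8/107.8)/(2π×0.0246×5.75) = 0.2598 K/W
R_outer film = 1/(h_o·2πr_oL) = 1/(12.3×2π×0.1358×5.75) = 0.01657 K/W
R_total = 1.058 K/W
Q = ΔT/R_total = 20/1.058

Q ≈ 18.9 W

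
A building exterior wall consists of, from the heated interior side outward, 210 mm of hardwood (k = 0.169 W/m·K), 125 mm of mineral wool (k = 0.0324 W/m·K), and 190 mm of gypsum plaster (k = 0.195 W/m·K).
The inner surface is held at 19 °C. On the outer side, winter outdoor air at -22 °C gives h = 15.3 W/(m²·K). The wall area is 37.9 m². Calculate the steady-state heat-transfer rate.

Thermal resistances in series:
R_hardwood = L/(kA) = 0.21/(0.169×37.9) = 0.03279 K/W
R_mineral wool = L/(kA) = 0.125/(0.0324×37.9) = 0.1018 K/W
R_gypsum plaster = L/(kA) = 0.19/(0.195×37.9) = 0.02571 K/W
R_outer film = 1/(h_o·A) = 1/(15.3×37.9) = 0.001725 K/W
R_total = 0.162 K/W
Q = ΔT / R_total = 41 / 0.162

Q ≈ 253 W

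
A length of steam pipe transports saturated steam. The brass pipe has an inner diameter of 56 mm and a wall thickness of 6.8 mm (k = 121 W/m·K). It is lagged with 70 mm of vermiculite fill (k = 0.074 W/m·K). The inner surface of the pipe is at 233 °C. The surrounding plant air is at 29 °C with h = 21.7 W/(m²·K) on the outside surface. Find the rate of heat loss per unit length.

Per-layer cylindrical resistances, series-summed:
R_brass pipe wall = ln(34.8/28)/(2π×121×1) = 2.86×10^-4 K/W
R_vermiculite fill = ln(104.8/34.8)/(2π×0.074×1) = 2.371 K/W
R_outer film = 1/(h_o·2πr_oL) = 1/(21.7×2π×0.1048×1) = 0.06998 K/W
R_total = 2.441 K/W
Q = ΔT/R_total = 204/2.441

q′ ≈ 83.6 W/m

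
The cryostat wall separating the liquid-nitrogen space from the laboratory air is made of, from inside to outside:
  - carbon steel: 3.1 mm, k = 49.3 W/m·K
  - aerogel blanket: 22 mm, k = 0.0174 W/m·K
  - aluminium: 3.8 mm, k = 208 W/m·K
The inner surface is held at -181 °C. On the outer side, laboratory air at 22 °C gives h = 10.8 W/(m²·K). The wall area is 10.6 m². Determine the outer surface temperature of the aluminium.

Treating each layer as a thermal resistance in series:
R_carbon steel = L/(kA) = 0.0031/(49.3×10.6) = 5.932×10^-6 K/W
R_aerogel blanket = L/(kA) = 0.022/(0.0174×10.6) = 0.1193 K/W
R_aluminium = L/(kA) = 0.0038/(208×10.6) = 1.724×10^-6 K/W
R_outer film = 1/(h_o·A) = 1/(10.8×10.6) = 0.008735 K/W
R_total = 0.128 K/W;  Q = ΔT/R_total = 203/0.128 = 1586 W
T_interface = T_inner + Q·ΣR(inner→interface) = -181 + 1590×0.1193

T ≈ 8.15 °C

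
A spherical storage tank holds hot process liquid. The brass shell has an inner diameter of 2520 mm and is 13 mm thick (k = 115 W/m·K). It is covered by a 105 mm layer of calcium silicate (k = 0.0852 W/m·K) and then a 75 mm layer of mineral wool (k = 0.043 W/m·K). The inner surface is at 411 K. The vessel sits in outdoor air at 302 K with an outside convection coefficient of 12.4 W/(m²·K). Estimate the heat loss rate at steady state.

Spherical conduction: R = (1/r_in − 1/r_out)/(4πk) per layer; series-sum.
R_brass shell = (1/1.26 − 1/1.273)/(4π×115) = 5.608×10^-6 K/W
R_calcium silicate = (1/1.273 − 1/1.378)/(4π×0.0852) = 0.05591 K/W
R_mineral wool = (1/1.378 − 1/1.453)/(4π×0.043) = 0.06932 K/W
R_outer film = 1/(h·4πr_o²) = 1/(12.4×4π×1.453²) = 0.00304 K/W
R_total = 0.1283 K/W
Q = ΔT/R_total = 109/0.1283

Q ≈ 850 W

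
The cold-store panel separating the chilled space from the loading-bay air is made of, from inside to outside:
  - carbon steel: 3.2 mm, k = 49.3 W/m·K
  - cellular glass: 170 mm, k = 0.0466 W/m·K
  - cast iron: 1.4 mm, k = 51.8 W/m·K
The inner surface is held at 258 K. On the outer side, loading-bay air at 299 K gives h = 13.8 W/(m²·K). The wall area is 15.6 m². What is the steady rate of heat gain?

Q ≈ 172 W

Treating each layer as a thermal resistance in series:
R_carbon steel = L/(kA) = 0.0032/(49.3×15.6) = 4.161×10^-6 K/W
R_cellular glass = L/(kA) = 0.17/(0.0466×15.6) = 0.2339 K/W
R_cast iron = L/(kA) = 0.0014/(51.8×15.6) = 1.733×10^-6 K/W
R_outer film = 1/(h_o·A) = 1/(13.8×15.6) = 0.004645 K/W
R_total = 0.2385 K/W
Q = ΔT / R_total = 41 / 0.2385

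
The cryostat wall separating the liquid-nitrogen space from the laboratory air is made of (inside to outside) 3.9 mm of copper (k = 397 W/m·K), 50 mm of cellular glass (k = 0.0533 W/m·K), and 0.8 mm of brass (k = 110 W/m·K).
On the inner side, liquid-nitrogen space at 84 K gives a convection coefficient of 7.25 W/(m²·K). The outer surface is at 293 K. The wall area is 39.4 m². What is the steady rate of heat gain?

Using the resistance-network approach (series):
R_inner film = 1/(h_i·A) = 1/(7.25×39.4) = 0.003501 K/W
R_copper = L/(kA) = 0.0039/(397×39.4) = 2.493×10^-7 K/W
R_cellular glass = L/(kA) = 0.05/(0.0533×39.4) = 0.02381 K/W
R_brass = L/(kA) = 0.0008/(110×39.4) = 1.846×10^-7 K/W
R_total = 0.02731 K/W
Q = ΔT / R_total = 209 / 0.02731

Q ≈ 7650 W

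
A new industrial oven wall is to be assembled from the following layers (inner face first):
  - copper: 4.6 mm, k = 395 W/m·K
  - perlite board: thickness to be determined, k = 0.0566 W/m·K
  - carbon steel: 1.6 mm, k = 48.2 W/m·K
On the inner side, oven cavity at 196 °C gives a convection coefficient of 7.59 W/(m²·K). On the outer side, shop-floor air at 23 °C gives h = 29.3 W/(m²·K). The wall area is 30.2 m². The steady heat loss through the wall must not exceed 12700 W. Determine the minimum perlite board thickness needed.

Series thermal resistances:
R_inner film = 1/(h_i·A) = 1/(7.59×30.2) = 0.004363 K/W
R_copper = L/(kA) = 0.0046/(395×30.2) = 3.856×10^-7 K/W
R_carbon steel = L/(kA) = 0.0016/(48.2×30.2) = 1.099×10^-6 K/W
R_outer film = 1/(h_o·A) = 1/(29.3×30.2) = 0.00113 K/W
Sum of the known resistances R_other = 0.005494 K/W
Required total resistance R_tot = ΔT/Q_allow = 173/12700 = 0.01362 K/W
R_perlite board = R_tot − R_other = 0.008128 K/W
L = R·k·A = 0.008128×0.0566×30.2

L ≈ 13.9 mm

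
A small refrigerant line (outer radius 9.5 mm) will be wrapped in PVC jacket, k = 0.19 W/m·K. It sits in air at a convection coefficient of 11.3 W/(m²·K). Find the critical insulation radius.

For a cylinder r_cr = k/h = 0.19/11.3
r_cr = 16.8 mm; since the bare radius (9.5 mm) is below r_cr, adding a thin layer of insulation will *increase* heat loss.

r_cr ≈ 16.8 mm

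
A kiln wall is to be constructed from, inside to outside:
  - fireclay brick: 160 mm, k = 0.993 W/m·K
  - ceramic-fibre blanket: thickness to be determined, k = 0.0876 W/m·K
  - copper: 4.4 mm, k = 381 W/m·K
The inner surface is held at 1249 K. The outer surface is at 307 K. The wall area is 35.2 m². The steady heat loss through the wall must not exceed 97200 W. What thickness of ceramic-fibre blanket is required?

Thermal resistances in series:
R_fireclay brick = L/(kA) = 0.16/(0.993×35.2) = 0.004577 K/W
R_copper = L/(kA) = 0.0044/(381×35.2) = 3.281×10^-7 K/W
Sum of the known resistances R_other = 0.004578 K/W
Required total resistance R_tot = ΔT/Q_allow = 942/97200 = 0.009691 K/W
R_ceramic-fibre blanket = R_tot − R_other = 0.005114 K/W
L = R·k·A = 0.005114×0.0876×35.2

L ≈ 15.8 mm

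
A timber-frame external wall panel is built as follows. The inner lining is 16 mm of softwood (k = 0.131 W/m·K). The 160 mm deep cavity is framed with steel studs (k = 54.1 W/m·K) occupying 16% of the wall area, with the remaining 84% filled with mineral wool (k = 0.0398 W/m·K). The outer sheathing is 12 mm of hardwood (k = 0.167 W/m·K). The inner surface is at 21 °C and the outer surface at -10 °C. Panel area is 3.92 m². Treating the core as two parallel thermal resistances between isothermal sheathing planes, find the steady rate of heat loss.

Sheathing layers in series; stud and cavity paths in parallel between them.
R_inner = 0.016/(0.131×3.92) = 0.03116 K/W
R_stud  = 0.16/(54.1×0.16×3.92) = 0.004715 K/W
R_cav   = 0.16/(0.0398×0.84×3.92) = 1.221 K/W
1/R_core = 1/R_stud + 1/R_cav → R_core = 0.004697 K/W
R_outer = 0.012/(0.167×3.92) = 0.01833 K/W
R_total = 0.05419 K/W
Q = ΔT/R_total = 31/0.05419

Q ≈ 572 W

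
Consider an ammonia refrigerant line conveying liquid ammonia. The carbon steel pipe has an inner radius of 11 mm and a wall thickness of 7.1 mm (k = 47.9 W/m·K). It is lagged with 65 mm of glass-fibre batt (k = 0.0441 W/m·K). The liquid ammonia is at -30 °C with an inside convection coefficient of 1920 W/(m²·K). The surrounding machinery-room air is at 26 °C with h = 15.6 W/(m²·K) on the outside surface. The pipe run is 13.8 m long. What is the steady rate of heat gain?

Cylindrical conduction, so R = ln(r₂/r₁)/(2πkL) per layer, in series:
R_inner film = 1/(h_i·2πr₁L) = 1/(1920×2π×0.011×13.8) = 5.461×10^-4 K/W
R_carbon steel pipe wall = ln(18.1/11)/(2π×47.9×13.8) = 1.199×10^-4 K/W
R_glass-fibre batt = ln(83.1/18.1)/(2π×0.0441×13.8) = 0.3986 K/W
R_outer film = 1/(h_o·2πr_oL) = 1/(15.6×2π×0.0831×13.8) = 0.008896 K/W
R_total = 0.4082 K/W
Q = ΔT/R_total = 56/0.4082

Q ≈ 137 W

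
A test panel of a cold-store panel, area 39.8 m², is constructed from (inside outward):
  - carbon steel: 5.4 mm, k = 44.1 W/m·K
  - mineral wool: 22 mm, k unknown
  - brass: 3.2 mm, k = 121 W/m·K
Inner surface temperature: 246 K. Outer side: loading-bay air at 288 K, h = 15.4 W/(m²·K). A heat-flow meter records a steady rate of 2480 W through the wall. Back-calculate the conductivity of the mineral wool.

k ≈ 0.0361 W/(m·K)

Treating each layer as a thermal resistance in series:
R_carbon steel = L/(kA) = 0.0054/(44.1×39.8) = 3.077×10^-6 K/W
R_brass = L/(kA) = 0.0032/(121×39.8) = 6.645×10^-7 K/W
R_outer film = 1/(h_o·A) = 1/(15.4×39.8) = 0.001632 K/W
Sum of known resistances R_other = 0.001635 K/W
Total R = ΔT/Q = 42/2480 = 0.01694 K/W
R_mineral wool = R_total − R_other = 0.0153 K/W
k = L/(R·A) = 0.022/(0.0153×39.8)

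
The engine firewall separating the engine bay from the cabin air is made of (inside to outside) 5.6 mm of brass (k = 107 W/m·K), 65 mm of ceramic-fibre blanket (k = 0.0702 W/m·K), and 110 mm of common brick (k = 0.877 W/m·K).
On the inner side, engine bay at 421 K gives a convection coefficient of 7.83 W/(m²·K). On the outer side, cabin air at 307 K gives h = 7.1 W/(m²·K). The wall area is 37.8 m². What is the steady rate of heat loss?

Thermal resistances in series:
R_inner film = 1/(h_i·A) = 1/(7.83×37.8) = 0.003379 K/W
R_brass = L/(kA) = 0.0056/(107×37.8) = 1.385×10^-6 K/W
R_ceramic-fibre blanket = L/(kA) = 0.065/(0.0702×37.8) = 0.0245 K/W
R_common brick = L/(kA) = 0.11/(0.877×37.8) = 0.003318 K/W
R_outer film = 1/(h_o·A) = 1/(7.1×37.8) = 0.003726 K/W
R_total = 0.03492 K/W
Q = ΔT / R_total = 114 / 0.03492

Q ≈ 3260 W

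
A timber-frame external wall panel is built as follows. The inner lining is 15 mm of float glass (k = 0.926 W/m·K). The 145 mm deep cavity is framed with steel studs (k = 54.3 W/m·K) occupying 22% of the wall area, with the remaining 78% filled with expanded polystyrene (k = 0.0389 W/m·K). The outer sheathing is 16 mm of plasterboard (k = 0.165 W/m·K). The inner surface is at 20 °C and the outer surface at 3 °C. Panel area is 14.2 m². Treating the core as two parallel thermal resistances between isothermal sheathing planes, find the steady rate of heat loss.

Q ≈ 1930 W

Sheathing layers in series; stud and cavity paths in parallel between them.
R_inner = 0.015/(0.926×14.2) = 0.001141 K/W
R_stud  = 0.145/(54.3×0.22×14.2) = 8.548×10^-4 K/W
R_cav   = 0.145/(0.0389×0.78×14.2) = 0.3365 K/W
1/R_core = 1/R_stud + 1/R_cav → R_core = 8.526×10^-4 K/W
R_outer = 0.016/(0.165×14.2) = 0.006829 K/W
R_total = 0.008822 K/W
Q = ΔT/R_total = 17/0.008822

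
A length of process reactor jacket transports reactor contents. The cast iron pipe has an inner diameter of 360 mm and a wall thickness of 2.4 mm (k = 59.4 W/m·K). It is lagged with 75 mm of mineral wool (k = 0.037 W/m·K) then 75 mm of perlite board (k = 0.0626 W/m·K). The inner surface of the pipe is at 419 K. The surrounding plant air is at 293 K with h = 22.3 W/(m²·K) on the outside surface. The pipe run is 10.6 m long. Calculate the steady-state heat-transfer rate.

Q ≈ 620 W

For a radial system each layer contributes R = ln(r_out/r_in)/(2πkL); films add R = 1/(hA).
R_cast iron pipe wall = ln(182.4/180)/(2π×59.4×10.6) = 3.348×10^-6 K/W
R_mineral wool = ln(257.4/182.4)/(2π×0.037×10.6) = 0.1398 K/W
R_perlite board = ln(332.4/257.4)/(2π×0.0626×10.6) = 0.06133 K/W
R_outer film = 1/(h_o·2πr_oL) = 1/(22.3×2π×0.3324×10.6) = 0.002026 K/W
R_total = 0.2031 K/W
Q = ΔT/R_total = 126/0.2031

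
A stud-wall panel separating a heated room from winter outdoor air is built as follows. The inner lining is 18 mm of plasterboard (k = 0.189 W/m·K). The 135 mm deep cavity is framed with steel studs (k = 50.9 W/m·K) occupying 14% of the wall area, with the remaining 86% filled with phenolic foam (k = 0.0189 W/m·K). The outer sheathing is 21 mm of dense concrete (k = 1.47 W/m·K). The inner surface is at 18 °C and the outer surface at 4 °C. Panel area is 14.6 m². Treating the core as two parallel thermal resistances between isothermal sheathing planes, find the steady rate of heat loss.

Q ≈ 1590 W

Sheathing layers in series; stud and cavity paths in parallel between them.
R_inner = 0.018/(0.189×14.6) = 0.006523 K/W
R_stud  = 0.135/(50.9×0.14×14.6) = 0.001298 K/W
R_cav   = 0.135/(0.0189×0.86×14.6) = 0.5689 K/W
1/R_core = 1/R_stud + 1/R_cav → R_core = 0.001295 K/W
R_outer = 0.021/(1.47×14.6) = 9.785×10^-4 K/W
R_total = 0.008796 K/W
Q = ΔT/R_total = 14/0.008796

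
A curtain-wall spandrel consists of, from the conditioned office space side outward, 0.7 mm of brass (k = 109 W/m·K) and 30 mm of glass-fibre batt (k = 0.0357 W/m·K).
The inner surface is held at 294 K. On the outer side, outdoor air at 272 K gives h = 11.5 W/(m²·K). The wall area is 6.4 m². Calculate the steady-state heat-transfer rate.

Q ≈ 152 W

Series thermal resistances:
R_brass = L/(kA) = 0.0007/(109×6.4) = 1.003×10^-6 K/W
R_glass-fibre batt = L/(kA) = 0.03/(0.0357×6.4) = 0.1313 K/W
R_outer film = 1/(h_o·A) = 1/(11.5×6.4) = 0.01359 K/W
R_total = 0.1449 K/W
Q = ΔT / R_total = 22 / 0.1449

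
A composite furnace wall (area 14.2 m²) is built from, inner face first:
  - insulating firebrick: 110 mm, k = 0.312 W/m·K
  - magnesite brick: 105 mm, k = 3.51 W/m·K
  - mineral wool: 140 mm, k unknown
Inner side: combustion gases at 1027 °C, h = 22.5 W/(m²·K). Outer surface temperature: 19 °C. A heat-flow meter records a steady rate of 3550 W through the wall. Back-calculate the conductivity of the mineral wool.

k ≈ 0.0388 W/(m·K)

Treating each layer as a thermal resistance in series:
R_inner film = 1/(h_i·A) = 1/(22.5×14.2) = 0.00313 K/W
R_insulating firebrick = L/(kA) = 0.11/(0.312×14.2) = 0.02483 K/W
R_magnesite brick = L/(kA) = 0.105/(3.51×14.2) = 0.002107 K/W
Sum of known resistances R_other = 0.03007 K/W
Total R = ΔT/Q = 1008/3550 = 0.2839 K/W
R_mineral wool = R_total − R_other = 0.2539 K/W
k = L/(R·A) = 0.14/(0.2539×14.2)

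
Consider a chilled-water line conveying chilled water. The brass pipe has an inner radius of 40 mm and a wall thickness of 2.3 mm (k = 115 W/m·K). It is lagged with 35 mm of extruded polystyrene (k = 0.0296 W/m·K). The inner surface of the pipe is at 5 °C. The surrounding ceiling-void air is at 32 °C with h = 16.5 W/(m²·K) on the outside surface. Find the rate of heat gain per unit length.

q′ ≈ 8.02 W/m

Cylindrical conduction, so R = ln(r₂/r₁)/(2πkL) per layer, in series:
R_brass pipe wall = ln(42.3/40)/(2π×115×1) = 7.737×10^-5 K/W
R_extruded polystyrene = ln(77.3/42.3)/(2π×0.0296×1) = 3.242 K/W
R_outer film = 1/(h_o·2πr_oL) = 1/(16.5×2π×0.0773×1) = 0.1248 K/W
R_total = 3.367 K/W
Q = ΔT/R_total = 27/3.367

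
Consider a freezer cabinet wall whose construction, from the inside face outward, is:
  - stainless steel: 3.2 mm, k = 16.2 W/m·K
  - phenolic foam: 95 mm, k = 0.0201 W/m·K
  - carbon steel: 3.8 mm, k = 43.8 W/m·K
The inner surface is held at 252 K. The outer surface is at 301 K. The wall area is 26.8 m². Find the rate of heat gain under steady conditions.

Q ≈ 278 W

Series thermal resistances:
R_stainless steel = L/(kA) = 0.0032/(16.2×26.8) = 7.371×10^-6 K/W
R_phenolic foam = L/(kA) = 0.095/(0.0201×26.8) = 0.1764 K/W
R_carbon steel = L/(kA) = 0.0038/(43.8×26.8) = 3.237×10^-6 K/W
R_total = 0.1764 K/W
Q = ΔT / R_total = 49 / 0.1764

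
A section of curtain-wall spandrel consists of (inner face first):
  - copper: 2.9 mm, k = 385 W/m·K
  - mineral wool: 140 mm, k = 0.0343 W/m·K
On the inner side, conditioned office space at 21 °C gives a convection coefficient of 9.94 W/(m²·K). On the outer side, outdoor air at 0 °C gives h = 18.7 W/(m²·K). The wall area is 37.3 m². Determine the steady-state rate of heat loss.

Thermal resistances in series:
R_inner film = 1/(h_i·A) = 1/(9.94×37.3) = 0.002697 K/W
R_copper = L/(kA) = 0.0029/(385×37.3) = 2.019×10^-7 K/W
R_mineral wool = L/(kA) = 0.14/(0.0343×37.3) = 0.1094 K/W
R_outer film = 1/(h_o·A) = 1/(18.7×37.3) = 0.001434 K/W
R_total = 0.1136 K/W
Q = ΔT / R_total = 21 / 0.1136

Q ≈ 185 W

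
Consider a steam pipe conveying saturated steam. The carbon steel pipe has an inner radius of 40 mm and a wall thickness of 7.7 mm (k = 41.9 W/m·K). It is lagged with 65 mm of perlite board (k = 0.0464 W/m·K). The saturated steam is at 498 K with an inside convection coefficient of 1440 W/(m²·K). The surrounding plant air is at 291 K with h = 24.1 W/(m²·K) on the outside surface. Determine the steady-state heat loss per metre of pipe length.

Radial resistances (cylindrical: R_cond = ln(r_o/r_i)/(2πkL), R_conv = 1/(h·2πrL)):
R_inner film = 1/(h_i·2πr₁L) = 1/(1440×2π×0.04×1) = 0.002763 K/W
R_carbon steel pipe wall = ln(47.7/40)/(2π×41.9×1) = 6.687×10^-4 K/W
R_perlite board = ln(112.7/47.7)/(2π×0.0464×1) = 2.949 K/W
R_outer film = 1/(h_o·2πr_oL) = 1/(24.1×2π×0.1127×1) = 0.0586 K/W
R_total = 3.011 K/W
Q = ΔT/R_total = 207/3.011

q′ ≈ 68.7 W/m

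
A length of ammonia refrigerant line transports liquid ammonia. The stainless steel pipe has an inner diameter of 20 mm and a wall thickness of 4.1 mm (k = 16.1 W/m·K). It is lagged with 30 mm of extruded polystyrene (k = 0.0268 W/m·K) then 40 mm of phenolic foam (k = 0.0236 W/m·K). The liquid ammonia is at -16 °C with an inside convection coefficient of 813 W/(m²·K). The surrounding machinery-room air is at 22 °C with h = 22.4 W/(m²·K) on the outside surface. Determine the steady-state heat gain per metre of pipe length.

Cylindrical conduction, so R = ln(r₂/r₁)/(2πkL) per layer, in series:
R_inner film = 1/(h_i·2πr₁L) = 1/(813×2π×0.01×1) = 0.01958 K/W
R_stainless steel pipe wall = ln(14.1/10)/(2π×16.1×1) = 0.003397 K/W
R_extruded polystyrene = ln(44.1/14.1)/(2π×0.0268×1) = 6.772 K/W
R_phenolic foam = ln(84.1/44.1)/(2π×0.0236×1) = 4.353 K/W
R_outer film = 1/(h_o·2πr_oL) = 1/(22.4×2π×0.0841×1) = 0.08448 K/W
R_total = 11.23 K/W
Q = ΔT/R_total = 38/11.23

q′ ≈ 3.38 W/m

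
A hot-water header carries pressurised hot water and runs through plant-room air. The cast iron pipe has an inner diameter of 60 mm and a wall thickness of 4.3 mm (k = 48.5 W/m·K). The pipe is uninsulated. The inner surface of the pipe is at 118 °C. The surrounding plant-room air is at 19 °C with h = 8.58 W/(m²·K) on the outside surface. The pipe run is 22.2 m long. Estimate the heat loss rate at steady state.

Q ≈ 4060 W

Treating each annulus and film as a series resistance:
R_cast iron pipe wall = ln(34.3/30)/(2π×48.5×22.2) = 1.98×10^-5 K/W
R_outer film = 1/(h_o·2πr_oL) = 1/(8.58×2π×0.0343×22.2) = 0.02436 K/W
R_total = 0.02438 K/W
Q = ΔT/R_total = 99/0.02438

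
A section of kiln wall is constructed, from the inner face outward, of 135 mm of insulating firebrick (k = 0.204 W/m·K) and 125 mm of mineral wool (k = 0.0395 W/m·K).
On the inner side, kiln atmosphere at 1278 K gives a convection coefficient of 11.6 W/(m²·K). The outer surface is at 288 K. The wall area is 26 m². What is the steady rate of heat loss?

Q ≈ 6580 W

Using the resistance-network approach (series):
R_inner film = 1/(h_i·A) = 1/(11.6×26) = 0.003316 K/W
R_insulating firebrick = L/(kA) = 0.135/(0.204×26) = 0.02545 K/W
R_mineral wool = L/(kA) = 0.125/(0.0395×26) = 0.1217 K/W
R_total = 0.1505 K/W
Q = ΔT / R_total = 990 / 0.1505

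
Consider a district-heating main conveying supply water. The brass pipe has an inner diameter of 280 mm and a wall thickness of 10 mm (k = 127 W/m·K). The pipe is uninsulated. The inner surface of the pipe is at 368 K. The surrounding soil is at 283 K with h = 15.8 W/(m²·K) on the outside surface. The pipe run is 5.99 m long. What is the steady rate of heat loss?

Radial resistances (cylindrical: R_cond = ln(r_o/r_i)/(2πkL), R_conv = 1/(h·2πrL)):
R_brass pipe wall = ln(150/140)/(2π×127×5.99) = 1.443×10^-5 K/W
R_outer film = 1/(h_o·2πr_oL) = 1/(15.8×2π×0.15×5.99) = 0.01121 K/W
R_total = 0.01123 K/W
Q = ΔT/R_total = 85/0.01123

Q ≈ 7570 W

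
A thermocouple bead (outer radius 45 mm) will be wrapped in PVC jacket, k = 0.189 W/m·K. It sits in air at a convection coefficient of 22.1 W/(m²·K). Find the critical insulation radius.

For a sphere r_cr = 2k/h = 2×0.189/22.1
r_cr = 17.1 mm; since the bare radius (45 mm) is above r_cr, any added insulation will reduce heat loss.

r_cr ≈ 17.1 mm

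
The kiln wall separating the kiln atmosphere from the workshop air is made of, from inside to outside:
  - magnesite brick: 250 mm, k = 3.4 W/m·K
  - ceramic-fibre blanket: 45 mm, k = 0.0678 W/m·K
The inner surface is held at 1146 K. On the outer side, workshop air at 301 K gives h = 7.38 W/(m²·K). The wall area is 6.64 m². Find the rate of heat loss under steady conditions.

Q ≈ 6430 W

Thermal resistances in series:
R_magnesite brick = L/(kA) = 0.25/(3.4×6.64) = 0.01107 K/W
R_ceramic-fibre blanket = L/(kA) = 0.045/(0.0678×6.64) = 0.09996 K/W
R_outer film = 1/(h_o·A) = 1/(7.38×6.64) = 0.02041 K/W
R_total = 0.1314 K/W
Q = ΔT / R_total = 845 / 0.1314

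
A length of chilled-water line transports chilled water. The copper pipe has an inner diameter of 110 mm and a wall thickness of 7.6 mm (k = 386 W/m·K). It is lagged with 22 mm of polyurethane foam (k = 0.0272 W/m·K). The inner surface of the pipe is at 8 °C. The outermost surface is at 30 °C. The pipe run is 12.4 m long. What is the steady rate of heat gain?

Q ≈ 155 W

For a radial system each layer contributes R = ln(r_out/r_in)/(2πkL); films add R = 1/(hA).
R_copper pipe wall = ln(62.6/55)/(2π×386×12.4) = 4.304×10^-6 K/W
R_polyurethane foam = ln(84.6/62.6)/(2π×0.0272×12.4) = 0.1421 K/W
R_total = 0.1421 K/W
Q = ΔT/R_total = 22/0.1421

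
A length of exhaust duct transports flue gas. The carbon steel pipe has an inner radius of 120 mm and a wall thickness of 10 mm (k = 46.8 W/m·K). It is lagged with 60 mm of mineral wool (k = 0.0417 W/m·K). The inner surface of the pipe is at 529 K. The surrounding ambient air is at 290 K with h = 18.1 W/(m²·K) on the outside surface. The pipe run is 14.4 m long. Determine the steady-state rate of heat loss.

Q ≈ 2300 W

Treating each annulus and film as a series resistance:
R_carbon steel pipe wall = ln(130/120)/(2π×46.8×14.4) = 1.89×10^-5 K/W
R_mineral wool = ln(190/130)/(2π×0.0417×14.4) = 0.1006 K/W
R_outer film = 1/(h_o·2πr_oL) = 1/(18.1×2π×0.19×14.4) = 0.003214 K/W
R_total = 0.1038 K/W
Q = ΔT/R_total = 239/0.1038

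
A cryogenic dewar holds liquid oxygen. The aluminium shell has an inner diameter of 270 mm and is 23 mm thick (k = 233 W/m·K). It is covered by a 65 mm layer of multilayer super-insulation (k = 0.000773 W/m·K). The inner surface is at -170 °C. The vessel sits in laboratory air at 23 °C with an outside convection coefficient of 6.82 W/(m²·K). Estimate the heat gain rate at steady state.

For a spherical shell R = (1/r₁ − 1/r₂)/(4πk); film R = 1/(h·4πr²). In series:
R_aluminium shell = (1/0.135 − 1/0.158)/(4π×233) = 3.683×10^-4 K/W
R_multilayer super-insulation = (1/0.158 − 1/0.223)/(4π×0.000773) = 189.9 K/W
R_outer film = 1/(h·4πr_o²) = 1/(6.82×4π×0.223²) = 0.2346 K/W
R_total = 190.2 K/W
Q = ΔT/R_total = 193/190.2

Q ≈ 1.01 W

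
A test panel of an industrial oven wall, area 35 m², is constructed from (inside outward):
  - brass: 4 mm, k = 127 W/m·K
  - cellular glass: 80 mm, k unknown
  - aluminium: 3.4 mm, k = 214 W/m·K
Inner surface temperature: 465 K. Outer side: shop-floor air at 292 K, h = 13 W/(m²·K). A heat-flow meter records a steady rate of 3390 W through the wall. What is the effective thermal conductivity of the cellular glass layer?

Model the wall as resistances in series:
R_brass = L/(kA) = 0.004/(127×35) = 8.999×10^-7 K/W
R_aluminium = L/(kA) = 0.0034/(214×35) = 4.539×10^-7 K/W
R_outer film = 1/(h_o·A) = 1/(13×35) = 0.002198 K/W
Sum of known resistances R_other = 0.002199 K/W
Total R = ΔT/Q = 173/3390 = 0.05103 K/W
R_cellular glass = R_total − R_other = 0.04883 K/W
k = L/(R·A) = 0.08/(0.04883×35)

k ≈ 0.0468 W/(m·K)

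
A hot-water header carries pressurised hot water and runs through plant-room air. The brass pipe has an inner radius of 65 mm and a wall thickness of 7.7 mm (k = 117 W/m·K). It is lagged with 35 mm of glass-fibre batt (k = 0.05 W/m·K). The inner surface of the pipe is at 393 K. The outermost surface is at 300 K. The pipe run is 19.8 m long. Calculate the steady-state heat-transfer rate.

Q ≈ 1470 W

Radial resistances (cylindrical: R_cond = ln(r_o/r_i)/(2πkL), R_conv = 1/(h·2πrL)):
R_brass pipe wall = ln(72.7/65)/(2π×117×19.8) = 7.691×10^-6 K/W
R_glass-fibre batt = ln(107.7/72.7)/(2π×0.05×19.8) = 0.06318 K/W
R_total = 0.06319 K/W
Q = ΔT/R_total = 93/0.06319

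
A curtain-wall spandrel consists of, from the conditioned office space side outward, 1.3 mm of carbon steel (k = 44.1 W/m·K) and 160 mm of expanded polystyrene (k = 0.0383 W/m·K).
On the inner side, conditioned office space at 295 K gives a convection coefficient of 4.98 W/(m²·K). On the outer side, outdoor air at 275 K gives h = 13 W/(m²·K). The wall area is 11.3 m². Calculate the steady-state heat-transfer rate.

Thermal resistances in series:
R_inner film = 1/(h_i·A) = 1/(4.98×11.3) = 0.01777 K/W
R_carbon steel = L/(kA) = 0.0013/(44.1×11.3) = 2.609×10^-6 K/W
R_expanded polystyrene = L/(kA) = 0.16/(0.0383×11.3) = 0.3697 K/W
R_outer film = 1/(h_o·A) = 1/(13×11.3) = 0.006807 K/W
R_total = 0.3943 K/W
Q = ΔT / R_total = 20 / 0.3943

Q ≈ 50.7 W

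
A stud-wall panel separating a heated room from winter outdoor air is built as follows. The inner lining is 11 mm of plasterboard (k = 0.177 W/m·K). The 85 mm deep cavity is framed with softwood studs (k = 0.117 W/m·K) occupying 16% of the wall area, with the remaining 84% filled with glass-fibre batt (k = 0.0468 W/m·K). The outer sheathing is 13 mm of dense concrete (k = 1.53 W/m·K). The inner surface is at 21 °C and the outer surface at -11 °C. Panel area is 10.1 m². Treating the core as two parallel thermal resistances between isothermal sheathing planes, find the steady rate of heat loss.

Q ≈ 211 W

Sheathing layers in series; stud and cavity paths in parallel between them.
R_inner = 0.011/(0.177×10.1) = 0.006153 K/W
R_stud  = 0.085/(0.117×0.16×10.1) = 0.4496 K/W
R_cav   = 0.085/(0.0468×0.84×10.1) = 0.2141 K/W
1/R_core = 1/R_stud + 1/R_cav → R_core = 0.145 K/W
R_outer = 0.013/(1.53×10.1) = 8.413×10^-4 K/W
R_total = 0.152 K/W
Q = ΔT/R_total = 32/0.152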